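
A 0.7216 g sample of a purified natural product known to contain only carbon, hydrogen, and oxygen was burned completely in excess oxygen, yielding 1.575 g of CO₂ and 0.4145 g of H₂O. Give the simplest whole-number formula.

C7H9O3

mol C = 1.575 g CO₂ ÷ 44.009 g/mol = 0.035788 mol
mol H = 2 × 0.4145 g H₂O ÷ 18.015 g/mol = 0.046017 mol
mass O = 0.7216 − (0.42985 + 0.046385) = 0.24536 g → mol O = 0.24536 ÷ 15.999 = 0.015336 mol
Divide by the smallest (0.015336 mol): C 2.334, H 3.001, O 1.000
Multiplying each by 3 gives whole numbers: C 7.00, H 9.00, O 3.00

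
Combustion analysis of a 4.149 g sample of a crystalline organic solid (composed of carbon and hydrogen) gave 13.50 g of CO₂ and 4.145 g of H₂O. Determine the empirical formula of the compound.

mol C = 13.50 g CO₂ ÷ 44.009 g/mol = 0.30676 mol
mol H = 2 × 4.145 g H₂O ÷ 18.015 g/mol = 0.46017 mol
Divide by the smallest (0.30676 mol): C 1.000, H 1.500
Multiplying each by 2 gives whole numbers: C 2.00, H 3.00

C2H3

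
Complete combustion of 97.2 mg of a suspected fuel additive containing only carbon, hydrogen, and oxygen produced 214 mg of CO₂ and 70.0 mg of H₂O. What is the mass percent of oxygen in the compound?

mol C = 0.214 g CO₂ ÷ 44.009 g/mol = 0.004863 mol
mol H = 2 × 0.0700 g H₂O ÷ 18.015 g/mol = 0.007771 mol
mass O = 0.0972 − (0.05841 + 0.007833) = 0.03096 g → mol O = 0.03096 ÷ 15.999 = 0.001935 mol
mass % O = 0.03096 g ÷ 0.0972 g × 100%

31.9%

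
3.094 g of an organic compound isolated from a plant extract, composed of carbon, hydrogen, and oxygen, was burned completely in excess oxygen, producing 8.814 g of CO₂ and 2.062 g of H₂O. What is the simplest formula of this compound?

mol C = 8.814 g CO₂ ÷ 44.009 g/mol = 0.20028 mol
mol H = 2 × 2.062 g H₂O ÷ 18.015 g/mol = 0.22892 mol
mass O = 3.094 − (2.4055 + 0.23075) = 0.45772 g → mol O = 0.45772 ÷ 15.999 = 0.028609 mol
Divide by the smallest (0.028609 mol): C 7.000, H 8.002, O 1.000

C7H8O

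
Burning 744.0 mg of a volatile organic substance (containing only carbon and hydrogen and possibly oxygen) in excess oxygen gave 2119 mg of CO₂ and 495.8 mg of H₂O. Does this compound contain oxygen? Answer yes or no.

yes

mol C = 2.119 g CO₂ ÷ 44.009 g/mol = 0.048149 mol
mol H = 2 × 0.4958 g H₂O ÷ 18.015 g/mol = 0.055043 mol
C and H account for only 0.63380 g of the 0.7440 g sample; the remaining 0.11020 g must be oxygen.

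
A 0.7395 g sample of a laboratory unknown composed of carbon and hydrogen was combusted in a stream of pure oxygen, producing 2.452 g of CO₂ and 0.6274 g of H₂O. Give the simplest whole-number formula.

C4H5

mol C = 2.452 g CO₂ ÷ 44.009 g/mol = 0.055716 mol
mol H = 2 × 0.6274 g H₂O ÷ 18.015 g/mol = 0.069653 mol
Divide by the smallest (0.055716 mol): C 1.000, H 1.250
Multiplying each by 4 gives whole numbers: C 4.00, H 5.00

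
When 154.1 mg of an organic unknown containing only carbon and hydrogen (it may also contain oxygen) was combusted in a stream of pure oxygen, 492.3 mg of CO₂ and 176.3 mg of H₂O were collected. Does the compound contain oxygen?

no

mol C = 0.4923 g CO₂ ÷ 44.009 g/mol = 0.011186 mol
mol H = 2 × 0.1763 g H₂O ÷ 18.015 g/mol = 0.019573 mol
C and H together account for 0.15409 g — essentially the entire 0.1541 g sample — so the compound contains no oxygen.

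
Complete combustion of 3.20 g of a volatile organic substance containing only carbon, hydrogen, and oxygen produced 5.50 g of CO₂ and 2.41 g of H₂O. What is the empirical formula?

C7H15O5

mol C = 5.50 g CO₂ ÷ 44.009 g/mol = 0.1250 mol
mol H = 2 × 2.41 g H₂O ÷ 18.015 g/mol = 0.2676 mol
mass O = 3.20 − (1.501 + 0.2697) = 1.429 g → mol O = 1.429 ÷ 15.999 = 0.08933 mol
Divide by the smallest (0.08933 mol): C 1.399, H 2.995, O 1.000
Multiplying each by 5 gives whole numbers: C 6.99, H 14.98, O 5.00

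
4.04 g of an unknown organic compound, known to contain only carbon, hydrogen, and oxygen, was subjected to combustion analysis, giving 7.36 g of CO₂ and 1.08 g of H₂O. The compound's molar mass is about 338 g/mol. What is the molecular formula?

C14H10O10

mol C = 7.36 g CO₂ ÷ 44.009 g/mol = 0.1672 mol
mol H = 2 × 1.08 g H₂O ÷ 18.015 g/mol = 0.1199 mol
mass O = 4.04 − (2.009 + 0.1209) = 1.910 g → mol O = 1.910 ÷ 15.999 = 0.1194 mol
Divide by the smallest (0.1194 mol): C 1.401, H 1.004, O 1.000
Multiplying each by 5 gives whole numbers: C 7.00, H 5.02, O 5.00
Empirical formula: C7H5O5
Empirical-formula mass = 169.11 g/mol; 338 ÷ 169.11 ≈ 2, so the molecular formula is C14H10O10.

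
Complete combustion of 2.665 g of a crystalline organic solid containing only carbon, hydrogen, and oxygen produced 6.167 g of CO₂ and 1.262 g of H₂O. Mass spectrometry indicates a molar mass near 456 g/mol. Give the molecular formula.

C24H24O9

mol C = 6.167 g CO₂ ÷ 44.009 g/mol = 0.14013 mol
mol H = 2 × 1.262 g H₂O ÷ 18.015 g/mol = 0.14011 mol
mass O = 2.665 − (1.6831 + 0.14123) = 0.84067 g → mol O = 0.84067 ÷ 15.999 = 0.052545 mol
Divide by the smallest (0.052545 mol): C 2.667, H 2.666, O 1.000
Multiplying each by 3 gives whole numbers: C 8.00, H 8.00, O 3.00
Empirical formula: C8H8O3
Empirical-formula mass = 152.15 g/mol; 456 ÷ 152.15 ≈ 3, so the molecular formula is C24H24O9.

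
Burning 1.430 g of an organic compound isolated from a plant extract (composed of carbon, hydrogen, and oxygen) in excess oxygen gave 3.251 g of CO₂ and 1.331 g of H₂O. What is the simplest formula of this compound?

mol C = 3.251 g CO₂ ÷ 44.009 g/mol = 0.073871 mol
mol H = 2 × 1.331 g H₂O ÷ 18.015 g/mol = 0.14777 mol
mass O = 1.430 − (0.88727 + 0.14895) = 0.39378 g → mol O = 0.39378 ÷ 15.999 = 0.024613 mol
Divide by the smallest (0.024613 mol): C 3.001, H 6.004, O 1.000

C3H6O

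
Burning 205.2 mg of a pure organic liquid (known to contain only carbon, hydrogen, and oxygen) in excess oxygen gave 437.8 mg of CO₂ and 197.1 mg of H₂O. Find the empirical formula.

C5H11O2

mol C = 0.4378 g CO₂ ÷ 44.009 g/mol = 0.0099480 mol
mol H = 2 × 0.1971 g H₂O ÷ 18.015 g/mol = 0.021882 mol
mass O = 0.2052 − (0.11949 + 0.022057) = 0.063658 g → mol O = 0.063658 ÷ 15.999 = 0.0039789 mol
Divide by the smallest (0.0039789 mol): C 2.500, H 5.499, O 1.000
Multiplying each by 2 gives whole numbers: C 5.00, H 11.00, O 2.00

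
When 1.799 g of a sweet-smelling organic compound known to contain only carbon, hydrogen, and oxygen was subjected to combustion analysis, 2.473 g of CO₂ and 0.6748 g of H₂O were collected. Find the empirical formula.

C6H8O7

mol C = 2.473 g CO₂ ÷ 44.009 g/mol = 0.056193 mol
mol H = 2 × 0.6748 g H₂O ÷ 18.015 g/mol = 0.074915 mol
mass O = 1.799 − (0.67493 + 0.075515) = 1.0486 g → mol O = 1.0486 ÷ 15.999 = 0.065539 mol
Divide by the smallest (0.056193 mol): C 1.000, H 1.333, O 1.166
Multiplying each by 6 gives whole numbers: C 6.00, H 8.00, O 7.00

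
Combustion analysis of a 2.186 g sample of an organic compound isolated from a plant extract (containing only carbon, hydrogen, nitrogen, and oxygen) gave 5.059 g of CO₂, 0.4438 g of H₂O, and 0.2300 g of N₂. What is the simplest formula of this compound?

C7H3NO2

mol C = 5.059 g CO₂ ÷ 44.009 g/mol = 0.11495 mol
mol H = 2 × 0.4438 g H₂O ÷ 18.015 g/mol = 0.049270 mol
mol N = 2 × 0.2300 g N₂ ÷ 28.014 g/mol = 0.016420 mol
mass O = 2.186 − (1.3807 + 0.049664 + 0.23000) = 0.52563 g → mol O = 0.52563 ÷ 15.999 = 0.032854 mol
Divide by the smallest (0.016420 mol): C 7.001, H 3.001, N 1.000, O 2.001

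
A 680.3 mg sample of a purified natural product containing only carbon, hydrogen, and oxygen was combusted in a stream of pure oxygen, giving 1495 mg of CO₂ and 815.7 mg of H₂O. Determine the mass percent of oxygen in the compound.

26.61%

mol C = 1.495 g CO₂ ÷ 44.009 g/mol = 0.033970 mol
mol H = 2 × 0.8157 g H₂O ÷ 18.015 g/mol = 0.090558 mol
mass O = 0.6803 − (0.40802 + 0.091282) = 0.18100 g → mol O = 0.18100 ÷ 15.999 = 0.011313 mol
mass % O = 0.18100 g ÷ 0.6803 g × 100%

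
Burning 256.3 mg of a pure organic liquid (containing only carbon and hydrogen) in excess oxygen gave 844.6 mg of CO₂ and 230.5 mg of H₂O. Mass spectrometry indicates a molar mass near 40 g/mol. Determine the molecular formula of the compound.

C3H4

mol C = 0.8446 g CO₂ ÷ 44.009 g/mol = 0.019192 mol
mol H = 2 × 0.2305 g H₂O ÷ 18.015 g/mol = 0.025590 mol
Divide by the smallest (0.019192 mol): C 1.000, H 1.333
Multiplying each by 3 gives whole numbers: C 3.00, H 4.00
Empirical formula: C3H4
Empirical-formula mass = 40.06 g/mol; 40 ÷ 40.06 ≈ 1, so the molecular formula is C3H4.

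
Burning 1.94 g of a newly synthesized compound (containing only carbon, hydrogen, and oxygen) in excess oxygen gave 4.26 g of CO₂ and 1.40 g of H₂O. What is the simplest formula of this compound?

mol C = 4.26 g CO₂ ÷ 44.009 g/mol = 0.09680 mol
mol H = 2 × 1.40 g H₂O ÷ 18.015 g/mol = 0.1554 mol
mass O = 1.94 − (1.163 + 0.1567) = 0.6207 g → mol O = 0.6207 ÷ 15.999 = 0.03880 mol
Divide by the smallest (0.03880 mol): C 2.495, H 4.006, O 1.000
Multiplying each by 2 gives whole numbers: C 4.99, H 8.01, O 2.00

C5H8O2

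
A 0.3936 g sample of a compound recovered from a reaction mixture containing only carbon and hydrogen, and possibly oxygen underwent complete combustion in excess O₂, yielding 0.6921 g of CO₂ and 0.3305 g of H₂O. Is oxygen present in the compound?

mol C = 0.6921 g CO₂ ÷ 44.009 g/mol = 0.015726 mol
mol H = 2 × 0.3305 g H₂O ÷ 18.015 g/mol = 0.036692 mol
C and H account for only 0.22587 g of the 0.3936 g sample; the remaining 0.16773 g must be oxygen.

yes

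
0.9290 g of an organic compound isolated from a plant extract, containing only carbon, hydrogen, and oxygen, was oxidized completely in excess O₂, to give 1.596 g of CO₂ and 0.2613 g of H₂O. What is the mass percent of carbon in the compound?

46.89%

mol C = 1.596 g CO₂ ÷ 44.009 g/mol = 0.036265 mol
mol H = 2 × 0.2613 g H₂O ÷ 18.015 g/mol = 0.029009 mol
mass O = 0.9290 − (0.43558 + 0.029241) = 0.46418 g → mol O = 0.46418 ÷ 15.999 = 0.029013 mol
mass % C = 0.43558 g ÷ 0.9290 g × 100%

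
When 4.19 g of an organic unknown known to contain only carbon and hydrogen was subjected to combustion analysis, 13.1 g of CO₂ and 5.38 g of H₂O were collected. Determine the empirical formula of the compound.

CH2

mol C = 13.1 g CO₂ ÷ 44.009 g/mol = 0.2977 mol
mol H = 2 × 5.38 g H₂O ÷ 18.015 g/mol = 0.5973 mol
Divide by the smallest (0.2977 mol): C 1.000, H 2.007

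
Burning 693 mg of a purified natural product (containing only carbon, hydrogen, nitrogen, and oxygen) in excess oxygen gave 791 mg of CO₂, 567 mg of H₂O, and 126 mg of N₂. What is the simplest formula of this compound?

mol C = 0.791 g CO₂ ÷ 44.009 g/mol = 0.01797 mol
mol H = 2 × 0.567 g H₂O ÷ 18.015 g/mol = 0.06295 mol
mol N = 2 × 0.126 g N₂ ÷ 28.014 g/mol = 0.008996 mol
mass O = 0.693 − (0.2159 + 0.06345 + 0.1260) = 0.2877 g → mol O = 0.2877 ÷ 15.999 = 0.01798 mol
Divide by the smallest (0.008996 mol): C 1.998, H 6.998, N 1.000, O 1.999

C2H7NO2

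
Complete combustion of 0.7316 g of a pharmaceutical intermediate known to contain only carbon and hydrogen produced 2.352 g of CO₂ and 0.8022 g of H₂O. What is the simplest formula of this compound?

C3H5

mol C = 2.352 g CO₂ ÷ 44.009 g/mol = 0.053444 mol
mol H = 2 × 0.8022 g H₂O ÷ 18.015 g/mol = 0.089059 mol
Divide by the smallest (0.053444 mol): C 1.000, H 1.666
Multiplying each by 3 gives whole numbers: C 3.00, H 5.00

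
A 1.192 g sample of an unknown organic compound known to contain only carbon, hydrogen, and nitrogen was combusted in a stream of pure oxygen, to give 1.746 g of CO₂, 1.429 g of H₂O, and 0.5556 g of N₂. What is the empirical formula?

CH4N

mol C = 1.746 g CO₂ ÷ 44.009 g/mol = 0.039674 mol
mol H = 2 × 1.429 g H₂O ÷ 18.015 g/mol = 0.15865 mol
mol N = 2 × 0.5556 g N₂ ÷ 28.014 g/mol = 0.039666 mol
Divide by the smallest (0.039666 mol): C 1.000, H 4.000, N 1.000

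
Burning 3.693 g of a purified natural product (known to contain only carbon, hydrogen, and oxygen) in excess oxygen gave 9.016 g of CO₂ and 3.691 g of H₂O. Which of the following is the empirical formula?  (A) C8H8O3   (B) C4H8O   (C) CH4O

mol C = 9.016 g CO₂ ÷ 44.009 g/mol = 0.20487 mol
mol H = 2 × 3.691 g H₂O ÷ 18.015 g/mol = 0.40977 mol
mass O = 3.693 − (2.4607 + 0.41305) = 0.81929 g → mol O = 0.81929 ÷ 15.999 = 0.051209 mol
Divide by the smallest (0.051209 mol): C 4.001, H 8.002, O 1.000

(B) C4H8O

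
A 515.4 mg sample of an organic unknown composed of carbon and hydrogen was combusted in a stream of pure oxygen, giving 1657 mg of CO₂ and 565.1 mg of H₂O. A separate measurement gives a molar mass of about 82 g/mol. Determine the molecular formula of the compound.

C6H10

mol C = 1.657 g CO₂ ÷ 44.009 g/mol = 0.037651 mol
mol H = 2 × 0.5651 g H₂O ÷ 18.015 g/mol = 0.062737 mol
Divide by the smallest (0.037651 mol): C 1.000, H 1.666
Multiplying each by 3 gives whole numbers: C 3.00, H 5.00
Empirical formula: C3H5
Empirical-formula mass = 41.07 g/mol; 82 ÷ 41.07 ≈ 2, so the molecular formula is C6H10.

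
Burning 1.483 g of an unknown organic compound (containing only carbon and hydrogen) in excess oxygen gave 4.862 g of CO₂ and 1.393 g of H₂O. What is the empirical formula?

C5H7

mol C = 4.862 g CO₂ ÷ 44.009 g/mol = 0.11048 mol
mol H = 2 × 1.393 g H₂O ÷ 18.015 g/mol = 0.15465 mol
Divide by the smallest (0.11048 mol): C 1.000, H 1.400
Multiplying each by 5 gives whole numbers: C 5.00, H 7.00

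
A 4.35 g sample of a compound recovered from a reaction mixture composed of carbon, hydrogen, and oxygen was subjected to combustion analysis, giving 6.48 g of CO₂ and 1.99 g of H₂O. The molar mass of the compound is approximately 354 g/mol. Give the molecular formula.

mol C = 6.48 g CO₂ ÷ 44.009 g/mol = 0.1472 mol
mol H = 2 × 1.99 g H₂O ÷ 18.015 g/mol = 0.2209 mol
mass O = 4.35 − (1.769 + 0.2227) = 2.359 g → mol O = 2.359 ÷ 15.999 = 0.1474 mol
Divide by the smallest (0.1472 mol): C 1.000, H 1.500, O 1.001
Multiplying each by 2 gives whole numbers: C 2.00, H 3.00, O 2.00
Empirical formula: C2H3O2
Empirical-formula mass = 59.04 g/mol; 354 ÷ 59.04 ≈ 6, so the molecular formula is C12H18O12.

C12H18O12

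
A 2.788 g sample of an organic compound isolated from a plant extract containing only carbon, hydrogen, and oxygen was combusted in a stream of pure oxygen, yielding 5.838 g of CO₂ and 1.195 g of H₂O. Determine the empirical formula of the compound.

mol C = 5.838 g CO₂ ÷ 44.009 g/mol = 0.13265 mol
mol H = 2 × 1.195 g H₂O ÷ 18.015 g/mol = 0.13267 mol
mass O = 2.788 − (1.5933 + 0.13373) = 1.0610 g → mol O = 1.0610 ÷ 15.999 = 0.066314 mol
Divide by the smallest (0.066314 mol): C 2.000, H 2.001, O 1.000

C2H2O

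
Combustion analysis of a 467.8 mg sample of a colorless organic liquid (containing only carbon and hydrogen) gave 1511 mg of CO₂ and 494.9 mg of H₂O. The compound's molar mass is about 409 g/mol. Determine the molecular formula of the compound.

C30H48

mol C = 1.511 g CO₂ ÷ 44.009 g/mol = 0.034334 mol
mol H = 2 × 0.4949 g H₂O ÷ 18.015 g/mol = 0.054943 mol
Divide by the smallest (0.034334 mol): C 1.000, H 1.600
Multiplying each by 5 gives whole numbers: C 5.00, H 8.00
Empirical formula: C5H8
Empirical-formula mass = 68.12 g/mol; 409 ÷ 68.12 ≈ 6, so the molecular formula is C30H48.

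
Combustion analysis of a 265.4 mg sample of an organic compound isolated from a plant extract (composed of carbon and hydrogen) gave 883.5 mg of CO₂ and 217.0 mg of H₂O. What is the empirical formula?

C5H6

mol C = 0.8835 g CO₂ ÷ 44.009 g/mol = 0.020075 mol
mol H = 2 × 0.2170 g H₂O ÷ 18.015 g/mol = 0.024091 mol
Divide by the smallest (0.020075 mol): C 1.000, H 1.200
Multiplying each by 5 gives whole numbers: C 5.00, H 6.00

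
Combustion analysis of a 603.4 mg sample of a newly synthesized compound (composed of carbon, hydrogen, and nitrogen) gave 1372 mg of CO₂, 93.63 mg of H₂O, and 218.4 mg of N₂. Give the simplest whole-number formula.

mol C = 1.372 g CO₂ ÷ 44.009 g/mol = 0.031175 mol
mol H = 2 × 0.09363 g H₂O ÷ 18.015 g/mol = 0.010395 mol
mol N = 2 × 0.2184 g N₂ ÷ 28.014 g/mol = 0.015592 mol
Divide by the smallest (0.010395 mol): C 2.999, H 1.000, N 1.500
Multiplying each by 2 gives whole numbers: C 6.00, H 2.00, N 3.00

C6H2N3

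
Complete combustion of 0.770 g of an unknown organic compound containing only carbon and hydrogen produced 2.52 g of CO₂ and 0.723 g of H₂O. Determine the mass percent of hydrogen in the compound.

10.5%

mol C = 2.52 g CO₂ ÷ 44.009 g/mol = 0.05726 mol
mol H = 2 × 0.723 g H₂O ÷ 18.015 g/mol = 0.08027 mol
mass % H = 0.08091 g ÷ 0.770 g × 100%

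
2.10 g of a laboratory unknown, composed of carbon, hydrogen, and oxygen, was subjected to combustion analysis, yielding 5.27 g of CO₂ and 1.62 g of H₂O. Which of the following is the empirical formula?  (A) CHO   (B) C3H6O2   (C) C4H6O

(C) C4H6O

mol C = 5.27 g CO₂ ÷ 44.009 g/mol = 0.1197 mol
mol H = 2 × 1.62 g H₂O ÷ 18.015 g/mol = 0.1799 mol
mass O = 2.10 − (1.438 + 0.1813) = 0.4804 g → mol O = 0.4804 ÷ 15.999 = 0.03003 mol
Divide by the smallest (0.03003 mol): C 3.988, H 5.989, O 1.000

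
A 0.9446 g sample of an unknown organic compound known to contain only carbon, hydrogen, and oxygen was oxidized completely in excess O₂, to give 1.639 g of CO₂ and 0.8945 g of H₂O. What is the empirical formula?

mol C = 1.639 g CO₂ ÷ 44.009 g/mol = 0.037242 mol
mol H = 2 × 0.8945 g H₂O ÷ 18.015 g/mol = 0.099306 mol
mass O = 0.9446 − (0.44732 + 0.10010) = 0.39718 g → mol O = 0.39718 ÷ 15.999 = 0.024825 mol
Divide by the smallest (0.024825 mol): C 1.500, H 4.000, O 1.000
Multiplying each by 2 gives whole numbers: C 3.00, H 8.00, O 2.00

C3H8O2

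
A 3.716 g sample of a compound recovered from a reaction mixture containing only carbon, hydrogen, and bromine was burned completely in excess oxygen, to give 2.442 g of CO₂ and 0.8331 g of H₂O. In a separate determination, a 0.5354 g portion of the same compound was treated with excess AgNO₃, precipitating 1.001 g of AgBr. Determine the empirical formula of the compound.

mol C = 2.442 g CO₂ ÷ 44.009 g/mol = 0.055489 mol
mol H = 2 × 0.8331 g H₂O ÷ 18.015 g/mol = 0.092490 mol
From the AgBr data: mol Br per gram of compound = (1.001 ÷ 187.772) ÷ 0.5354 = 0.0099569 mol/g, so in the 3.716 g combustion sample mol Br = 0.037000 mol
Divide by the smallest (0.037000 mol): C 1.500, H 2.500, Br 1.000
Multiplying each by 2 gives whole numbers: C 3.00, H 5.00, Br 2.00

C3H5Br2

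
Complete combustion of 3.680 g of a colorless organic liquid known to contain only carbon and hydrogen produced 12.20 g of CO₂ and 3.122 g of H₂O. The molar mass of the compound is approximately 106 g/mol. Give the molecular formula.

C8H10

mol C = 12.20 g CO₂ ÷ 44.009 g/mol = 0.27722 mol
mol H = 2 × 3.122 g H₂O ÷ 18.015 g/mol = 0.34660 mol
Divide by the smallest (0.27722 mol): C 1.000, H 1.250
Multiplying each by 4 gives whole numbers: C 4.00, H 5.00
Empirical formula: C4H5
Empirical-formula mass = 53.08 g/mol; 106 ÷ 53.08 ≈ 2, so the molecular formula is C8H10.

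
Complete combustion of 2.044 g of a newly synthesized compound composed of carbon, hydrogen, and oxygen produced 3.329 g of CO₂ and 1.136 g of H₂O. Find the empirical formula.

mol C = 3.329 g CO₂ ÷ 44.009 g/mol = 0.075644 mol
mol H = 2 × 1.136 g H₂O ÷ 18.015 g/mol = 0.12612 mol
mass O = 2.044 − (0.90856 + 0.12713) = 1.0083 g → mol O = 1.0083 ÷ 15.999 = 0.063024 mol
Divide by the smallest (0.063024 mol): C 1.200, H 2.001, O 1.000
Multiplying each by 5 gives whole numbers: C 6.00, H 10.01, O 5.00

C6H10O5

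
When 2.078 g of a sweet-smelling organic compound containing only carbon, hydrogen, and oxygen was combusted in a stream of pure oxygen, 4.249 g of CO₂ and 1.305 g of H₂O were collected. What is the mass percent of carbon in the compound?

55.81%

mol C = 4.249 g CO₂ ÷ 44.009 g/mol = 0.096548 mol
mol H = 2 × 1.305 g H₂O ÷ 18.015 g/mol = 0.14488 mol
mass O = 2.078 − (1.1596 + 0.14604) = 0.77232 g → mol O = 0.77232 ÷ 15.999 = 0.048273 mol
mass % C = 1.1596 g ÷ 2.078 g × 100%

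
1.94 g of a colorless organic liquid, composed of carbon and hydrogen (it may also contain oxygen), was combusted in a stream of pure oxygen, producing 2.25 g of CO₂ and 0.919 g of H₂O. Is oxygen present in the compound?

mol C = 2.25 g CO₂ ÷ 44.009 g/mol = 0.05113 mol
mol H = 2 × 0.919 g H₂O ÷ 18.015 g/mol = 0.1020 mol
C and H account for only 0.7169 g of the 1.94 g sample; the remaining 1.223 g must be oxygen.

yes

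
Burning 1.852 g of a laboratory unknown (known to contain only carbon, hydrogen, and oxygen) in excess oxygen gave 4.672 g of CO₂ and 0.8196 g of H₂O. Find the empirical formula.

mol C = 4.672 g CO₂ ÷ 44.009 g/mol = 0.10616 mol
mol H = 2 × 0.8196 g H₂O ÷ 18.015 g/mol = 0.090991 mol
mass O = 1.852 − (1.2751 + 0.091719) = 0.48519 g → mol O = 0.48519 ÷ 15.999 = 0.030326 mol
Divide by the smallest (0.030326 mol): C 3.501, H 3.000, O 1.000
Multiplying each by 2 gives whole numbers: C 7.00, H 6.00, O 2.00

C7H6O2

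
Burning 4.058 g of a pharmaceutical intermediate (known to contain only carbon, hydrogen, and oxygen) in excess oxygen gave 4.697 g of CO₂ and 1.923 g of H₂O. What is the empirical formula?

mol C = 4.697 g CO₂ ÷ 44.009 g/mol = 0.10673 mol
mol H = 2 × 1.923 g H₂O ÷ 18.015 g/mol = 0.21349 mol
mass O = 4.058 − (1.2819 + 0.21520) = 2.5609 g → mol O = 2.5609 ÷ 15.999 = 0.16007 mol
Divide by the smallest (0.10673 mol): C 1.000, H 2.000, O 1.500
Multiplying each by 2 gives whole numbers: C 2.00, H 4.00, O 3.00

C2H4O3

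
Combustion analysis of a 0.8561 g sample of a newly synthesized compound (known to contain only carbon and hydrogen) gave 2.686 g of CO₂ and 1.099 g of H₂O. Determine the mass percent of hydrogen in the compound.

mol C = 2.686 g CO₂ ÷ 44.009 g/mol = 0.061033 mol
mol H = 2 × 1.099 g H₂O ÷ 18.015 g/mol = 0.12201 mol
mass % H = 0.12299 g ÷ 0.8561 g × 100%

14.37%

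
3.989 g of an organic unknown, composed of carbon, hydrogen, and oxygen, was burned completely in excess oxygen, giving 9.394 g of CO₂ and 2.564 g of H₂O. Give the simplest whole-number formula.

mol C = 9.394 g CO₂ ÷ 44.009 g/mol = 0.21346 mol
mol H = 2 × 2.564 g H₂O ÷ 18.015 g/mol = 0.28465 mol
mass O = 3.989 − (2.5638 + 0.28693) = 1.1382 g → mol O = 1.1382 ÷ 15.999 = 0.071145 mol
Divide by the smallest (0.071145 mol): C 3.000, H 4.001, O 1.000

C3H4O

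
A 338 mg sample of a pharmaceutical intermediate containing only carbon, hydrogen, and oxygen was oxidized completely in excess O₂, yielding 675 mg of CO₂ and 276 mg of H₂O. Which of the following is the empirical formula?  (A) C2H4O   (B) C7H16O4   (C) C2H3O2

(A) C2H4O

mol C = 0.675 g CO₂ ÷ 44.009 g/mol = 0.01534 mol
mol H = 2 × 0.276 g H₂O ÷ 18.015 g/mol = 0.03064 mol
mass O = 0.338 − (0.1842 + 0.03089) = 0.1229 g → mol O = 0.1229 ÷ 15.999 = 0.007681 mol
Divide by the smallest (0.007681 mol): C 1.997, H 3.989, O 1.000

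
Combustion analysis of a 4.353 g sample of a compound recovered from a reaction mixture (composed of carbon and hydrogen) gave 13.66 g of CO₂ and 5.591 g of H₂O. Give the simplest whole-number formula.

mol C = 13.66 g CO₂ ÷ 44.009 g/mol = 0.31039 mol
mol H = 2 × 5.591 g H₂O ÷ 18.015 g/mol = 0.62070 mol
Divide by the smallest (0.31039 mol): C 1.000, H 2.000

CH2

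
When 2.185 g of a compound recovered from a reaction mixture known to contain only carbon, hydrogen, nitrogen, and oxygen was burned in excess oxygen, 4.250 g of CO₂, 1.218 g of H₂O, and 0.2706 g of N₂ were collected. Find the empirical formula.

mol C = 4.250 g CO₂ ÷ 44.009 g/mol = 0.096571 mol
mol H = 2 × 1.218 g H₂O ÷ 18.015 g/mol = 0.13522 mol
mol N = 2 × 0.2706 g N₂ ÷ 28.014 g/mol = 0.019319 mol
mass O = 2.185 − (1.1599 + 0.13630 + 0.27060) = 0.61818 g → mol O = 0.61818 ÷ 15.999 = 0.038639 mol
Divide by the smallest (0.019319 mol): C 4.999, H 6.999, N 1.000, O 2.000

C5H7NO2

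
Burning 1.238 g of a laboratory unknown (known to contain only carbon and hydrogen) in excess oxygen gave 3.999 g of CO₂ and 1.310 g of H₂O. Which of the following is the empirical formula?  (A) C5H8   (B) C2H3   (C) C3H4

(A) C5H8

mol C = 3.999 g CO₂ ÷ 44.009 g/mol = 0.090868 mol
mol H = 2 × 1.310 g H₂O ÷ 18.015 g/mol = 0.14543 mol
Divide by the smallest (0.090868 mol): C 1.000, H 1.601
Multiplying each by 5 gives whole numbers: C 5.00, H 8.00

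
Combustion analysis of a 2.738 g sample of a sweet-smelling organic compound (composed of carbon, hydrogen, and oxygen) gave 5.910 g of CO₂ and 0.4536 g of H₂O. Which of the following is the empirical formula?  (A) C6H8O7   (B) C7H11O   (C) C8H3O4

mol C = 5.910 g CO₂ ÷ 44.009 g/mol = 0.13429 mol
mol H = 2 × 0.4536 g H₂O ÷ 18.015 g/mol = 0.050358 mol
mass O = 2.738 − (1.6130 + 0.050761) = 1.0743 g → mol O = 1.0743 ÷ 15.999 = 0.067146 mol
Divide by the smallest (0.050358 mol): C 2.667, H 1.000, O 1.333
Multiplying each by 3 gives whole numbers: C 8.00, H 3.00, O 4.00

(C) C8H3O4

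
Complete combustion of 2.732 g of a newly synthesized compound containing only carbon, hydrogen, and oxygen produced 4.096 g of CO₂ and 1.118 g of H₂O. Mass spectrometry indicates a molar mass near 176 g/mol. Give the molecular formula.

mol C = 4.096 g CO₂ ÷ 44.009 g/mol = 0.093072 mol
mol H = 2 × 1.118 g H₂O ÷ 18.015 g/mol = 0.12412 mol
mass O = 2.732 − (1.1179 + 0.12511) = 1.4890 g → mol O = 1.4890 ÷ 15.999 = 0.093068 mol
Divide by the smallest (0.093068 mol): C 1.000, H 1.334, O 1.000
Multiplying each by 3 gives whole numbers: C 3.00, H 4.00, O 3.00
Empirical formula: C3H4O3
Empirical-formula mass = 88.06 g/mol; 176 ÷ 88.06 ≈ 2, so the molecular formula is C6H8O6.

C6H8O6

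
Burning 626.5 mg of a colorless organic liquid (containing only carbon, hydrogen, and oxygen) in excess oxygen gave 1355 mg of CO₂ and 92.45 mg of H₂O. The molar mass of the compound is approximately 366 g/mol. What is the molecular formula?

C18H6O9

mol C = 1.355 g CO₂ ÷ 44.009 g/mol = 0.030789 mol
mol H = 2 × 0.09245 g H₂O ÷ 18.015 g/mol = 0.010264 mol
mass O = 0.6265 − (0.36981 + 0.010346) = 0.24635 g → mol O = 0.24635 ÷ 15.999 = 0.015398 mol
Divide by the smallest (0.010264 mol): C 3.000, H 1.000, O 1.500
Multiplying each by 2 gives whole numbers: C 6.00, H 2.00, O 3.00
Empirical formula: C6H2O3
Empirical-formula mass = 122.08 g/mol; 366 ÷ 122.08 ≈ 3, so the molecular formula is C18H6O9.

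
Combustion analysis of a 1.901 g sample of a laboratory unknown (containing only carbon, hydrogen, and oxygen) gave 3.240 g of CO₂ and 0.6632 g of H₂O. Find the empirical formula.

mol C = 3.240 g CO₂ ÷ 44.009 g/mol = 0.073621 mol
mol H = 2 × 0.6632 g H₂O ÷ 18.015 g/mol = 0.073628 mol
mass O = 1.901 − (0.88427 + 0.074217) = 0.94252 g → mol O = 0.94252 ÷ 15.999 = 0.058911 mol
Divide by the smallest (0.058911 mol): C 1.250, H 1.250, O 1.000
Multiplying each by 4 gives whole numbers: C 5.00, H 5.00, O 4.00

C5H5O4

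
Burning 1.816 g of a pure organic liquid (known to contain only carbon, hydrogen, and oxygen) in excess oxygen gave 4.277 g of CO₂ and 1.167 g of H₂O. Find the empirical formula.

C3H4O

mol C = 4.277 g CO₂ ÷ 44.009 g/mol = 0.097185 mol
mol H = 2 × 1.167 g H₂O ÷ 18.015 g/mol = 0.12956 mol
mass O = 1.816 − (1.1673 + 0.13060) = 0.51812 g → mol O = 0.51812 ÷ 15.999 = 0.032385 mol
Divide by the smallest (0.032385 mol): C 3.001, H 4.001, O 1.000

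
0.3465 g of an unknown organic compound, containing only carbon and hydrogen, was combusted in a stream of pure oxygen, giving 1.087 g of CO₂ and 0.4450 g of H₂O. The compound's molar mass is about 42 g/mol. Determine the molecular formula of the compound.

C3H6

mol C = 1.087 g CO₂ ÷ 44.009 g/mol = 0.024699 mol
mol H = 2 × 0.4450 g H₂O ÷ 18.015 g/mol = 0.049403 mol
Divide by the smallest (0.024699 mol): C 1.000, H 2.000
Empirical formula: CH2
Empirical-formula mass = 14.03 g/mol; 42 ÷ 14.03 ≈ 3, so the molecular formula is C3H6.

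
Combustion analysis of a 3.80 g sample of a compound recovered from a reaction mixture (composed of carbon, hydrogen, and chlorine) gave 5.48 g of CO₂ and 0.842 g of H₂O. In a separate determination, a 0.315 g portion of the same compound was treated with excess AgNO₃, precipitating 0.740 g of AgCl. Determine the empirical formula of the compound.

C4H3Cl2

mol C = 5.48 g CO₂ ÷ 44.009 g/mol = 0.1245 mol
mol H = 2 × 0.842 g H₂O ÷ 18.015 g/mol = 0.09348 mol
From the AgCl data: mol Cl per gram of compound = (0.740 ÷ 143.318) ÷ 0.315 = 0.01639 mol/g, so in the 3.80 g combustion sample mol Cl = 0.06229 mol
Divide by the smallest (0.06229 mol): C 1.999, H 1.501, Cl 1.000
Multiplying each by 2 gives whole numbers: C 4.00, H 3.00, Cl 2.00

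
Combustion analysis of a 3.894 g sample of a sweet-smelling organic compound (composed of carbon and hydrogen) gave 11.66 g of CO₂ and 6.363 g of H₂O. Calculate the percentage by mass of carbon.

mol C = 11.66 g CO₂ ÷ 44.009 g/mol = 0.26495 mol
mol H = 2 × 6.363 g H₂O ÷ 18.015 g/mol = 0.70641 mol
mass % C = 3.1823 g ÷ 3.894 g × 100%

81.72%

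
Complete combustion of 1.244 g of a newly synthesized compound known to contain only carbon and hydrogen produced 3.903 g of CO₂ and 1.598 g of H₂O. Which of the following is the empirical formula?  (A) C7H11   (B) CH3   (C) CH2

mol C = 3.903 g CO₂ ÷ 44.009 g/mol = 0.088686 mol
mol H = 2 × 1.598 g H₂O ÷ 18.015 g/mol = 0.17741 mol
Divide by the smallest (0.088686 mol): C 1.000, H 2.000

(C) CH2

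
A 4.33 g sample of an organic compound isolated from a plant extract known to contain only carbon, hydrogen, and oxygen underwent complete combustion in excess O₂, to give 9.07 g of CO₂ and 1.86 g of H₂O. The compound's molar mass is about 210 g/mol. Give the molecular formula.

mol C = 9.07 g CO₂ ÷ 44.009 g/mol = 0.2061 mol
mol H = 2 × 1.86 g H₂O ÷ 18.015 g/mol = 0.2065 mol
mass O = 4.33 − (2.475 + 0.2081) = 1.646 g → mol O = 1.646 ÷ 15.999 = 0.1029 mol
Divide by the smallest (0.1029 mol): C 2.003, H 2.007, O 1.000
Empirical formula: C2H2O
Empirical-formula mass = 42.04 g/mol; 210 ÷ 42.04 ≈ 5, so the molecular formula is C10H10O5.

C10H10O5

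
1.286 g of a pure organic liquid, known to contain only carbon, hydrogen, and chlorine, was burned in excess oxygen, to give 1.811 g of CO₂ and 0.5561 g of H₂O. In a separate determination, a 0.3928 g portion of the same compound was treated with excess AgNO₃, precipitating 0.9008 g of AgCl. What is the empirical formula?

C2H3Cl

mol C = 1.811 g CO₂ ÷ 44.009 g/mol = 0.041151 mol
mol H = 2 × 0.5561 g H₂O ÷ 18.015 g/mol = 0.061737 mol
From the AgCl data: mol Cl per gram of compound = (0.9008 ÷ 143.318) ÷ 0.3928 = 0.016001 mol/g, so in the 1.286 g combustion sample mol Cl = 0.020578 mol
Divide by the smallest (0.020578 mol): C 2.000, H 3.000, Cl 1.000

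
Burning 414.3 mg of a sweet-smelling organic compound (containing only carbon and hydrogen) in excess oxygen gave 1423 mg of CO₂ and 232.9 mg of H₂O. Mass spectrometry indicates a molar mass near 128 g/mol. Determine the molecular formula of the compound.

mol C = 1.423 g CO₂ ÷ 44.009 g/mol = 0.032334 mol
mol H = 2 × 0.2329 g H₂O ÷ 18.015 g/mol = 0.025856 mol
Divide by the smallest (0.025856 mol): C 1.251, H 1.000
Multiplying each by 4 gives whole numbers: C 5.00, H 4.00
Empirical formula: C5H4
Empirical-formula mass = 64.09 g/mol; 128 ÷ 64.09 ≈ 2, so the molecular formula is C10H8.

C10H8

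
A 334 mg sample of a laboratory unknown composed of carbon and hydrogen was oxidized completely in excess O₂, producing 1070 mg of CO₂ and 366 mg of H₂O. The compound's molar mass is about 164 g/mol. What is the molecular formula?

mol C = 1.07 g CO₂ ÷ 44.009 g/mol = 0.02431 mol
mol H = 2 × 0.366 g H₂O ÷ 18.015 g/mol = 0.04063 mol
Divide by the smallest (0.02431 mol): C 1.000, H 1.671
Multiplying each by 3 gives whole numbers: C 3.00, H 5.01
Empirical formula: C3H5
Empirical-formula mass = 41.07 g/mol; 164 ÷ 41.07 ≈ 4, so the molecular formula is C12H20.

C12H20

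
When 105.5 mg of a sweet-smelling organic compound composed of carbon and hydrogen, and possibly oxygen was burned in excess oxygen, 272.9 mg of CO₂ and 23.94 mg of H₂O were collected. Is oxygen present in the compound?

yes

mol C = 0.2729 g CO₂ ÷ 44.009 g/mol = 0.0062010 mol
mol H = 2 × 0.02394 g H₂O ÷ 18.015 g/mol = 0.0026578 mol
C and H account for only 0.077159 g of the 0.1055 g sample; the remaining 0.028341 g must be oxygen.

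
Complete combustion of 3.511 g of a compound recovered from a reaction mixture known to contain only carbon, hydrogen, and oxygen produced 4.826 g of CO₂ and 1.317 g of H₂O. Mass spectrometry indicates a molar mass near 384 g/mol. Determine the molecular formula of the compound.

mol C = 4.826 g CO₂ ÷ 44.009 g/mol = 0.10966 mol
mol H = 2 × 1.317 g H₂O ÷ 18.015 g/mol = 0.14621 mol
mass O = 3.511 − (1.3171 + 0.14738) = 2.0465 g → mol O = 2.0465 ÷ 15.999 = 0.12791 mol
Divide by the smallest (0.10966 mol): C 1.000, H 1.333, O 1.166
Multiplying each by 6 gives whole numbers: C 6.00, H 8.00, O 7.00
Empirical formula: C6H8O7
Empirical-formula mass = 192.12 g/mol; 384 ÷ 192.12 ≈ 2, so the molecular formula is C12H16O14.

C12H16O14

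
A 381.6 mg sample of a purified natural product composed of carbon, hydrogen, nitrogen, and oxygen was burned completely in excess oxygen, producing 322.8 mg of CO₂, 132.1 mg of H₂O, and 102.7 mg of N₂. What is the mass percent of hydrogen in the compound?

3.87%

mol C = 0.3228 g CO₂ ÷ 44.009 g/mol = 0.0073349 mol
mol H = 2 × 0.1321 g H₂O ÷ 18.015 g/mol = 0.014666 mol
mol N = 2 × 0.1027 g N₂ ÷ 28.014 g/mol = 0.0073320 mol
mass O = 0.3816 − (0.088099 + 0.014783 + 0.10270) = 0.17602 g → mol O = 0.17602 ÷ 15.999 = 0.011002 mol
mass % H = 0.014783 g ÷ 0.3816 g × 100%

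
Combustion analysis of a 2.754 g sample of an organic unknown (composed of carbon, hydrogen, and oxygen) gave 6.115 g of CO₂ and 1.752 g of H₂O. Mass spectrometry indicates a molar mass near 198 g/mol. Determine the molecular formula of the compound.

mol C = 6.115 g CO₂ ÷ 44.009 g/mol = 0.13895 mol
mol H = 2 × 1.752 g H₂O ÷ 18.015 g/mol = 0.19450 mol
mass O = 2.754 − (1.6689 + 0.19606) = 0.88902 g → mol O = 0.88902 ÷ 15.999 = 0.055568 mol
Divide by the smallest (0.055568 mol): C 2.501, H 3.500, O 1.000
Multiplying each by 2 gives whole numbers: C 5.00, H 7.00, O 2.00
Empirical formula: C5H7O2
Empirical-formula mass = 99.11 g/mol; 198 ÷ 99.11 ≈ 2, so the molecular formula is C10H14O4.

C10H14O4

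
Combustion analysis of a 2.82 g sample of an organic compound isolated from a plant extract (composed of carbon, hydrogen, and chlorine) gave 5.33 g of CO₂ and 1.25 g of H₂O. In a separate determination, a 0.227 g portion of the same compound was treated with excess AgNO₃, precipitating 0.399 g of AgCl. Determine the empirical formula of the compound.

mol C = 5.33 g CO₂ ÷ 44.009 g/mol = 0.1211 mol
mol H = 2 × 1.25 g H₂O ÷ 18.015 g/mol = 0.1388 mol
From the AgCl data: mol Cl per gram of compound = (0.399 ÷ 143.318) ÷ 0.227 = 0.01226 mol/g, so in the 2.82 g combustion sample mol Cl = 0.03459 mol
Divide by the smallest (0.03459 mol): C 3.502, H 4.012, Cl 1.000
Multiplying each by 2 gives whole numbers: C 7.00, H 8.02, Cl 2.00

C7H8Cl2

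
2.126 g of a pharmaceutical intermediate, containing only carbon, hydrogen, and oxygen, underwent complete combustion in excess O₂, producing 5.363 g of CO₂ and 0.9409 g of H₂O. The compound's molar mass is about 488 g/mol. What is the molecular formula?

mol C = 5.363 g CO₂ ÷ 44.009 g/mol = 0.12186 mol
mol H = 2 × 0.9409 g H₂O ÷ 18.015 g/mol = 0.10446 mol
mass O = 2.126 − (1.4637 + 0.10529) = 0.55703 g → mol O = 0.55703 ÷ 15.999 = 0.034817 mol
Divide by the smallest (0.034817 mol): C 3.500, H 3.000, O 1.000
Multiplying each by 2 gives whole numbers: C 7.00, H 6.00, O 2.00
Empirical formula: C7H6O2
Empirical-formula mass = 122.12 g/mol; 488 ÷ 122.12 ≈ 4, so the molecular formula is C28H24O8.

C28H24O8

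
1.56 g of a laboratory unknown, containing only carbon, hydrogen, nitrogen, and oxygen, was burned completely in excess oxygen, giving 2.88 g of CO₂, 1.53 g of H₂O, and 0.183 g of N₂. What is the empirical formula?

mol C = 2.88 g CO₂ ÷ 44.009 g/mol = 0.06544 mol
mol H = 2 × 1.53 g H₂O ÷ 18.015 g/mol = 0.1699 mol
mol N = 2 × 0.183 g N₂ ÷ 28.014 g/mol = 0.01306 mol
mass O = 1.56 − (0.7860 + 0.1712 + 0.1830) = 0.4198 g → mol O = 0.4198 ÷ 15.999 = 0.02624 mol
Divide by the smallest (0.01306 mol): C 5.009, H 13.001, N 1.000, O 2.008

C5H13NO2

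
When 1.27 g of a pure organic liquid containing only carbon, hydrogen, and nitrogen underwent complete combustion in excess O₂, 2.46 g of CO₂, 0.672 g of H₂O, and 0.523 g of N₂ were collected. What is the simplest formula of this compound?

C3H4N2

mol C = 2.46 g CO₂ ÷ 44.009 g/mol = 0.05590 mol
mol H = 2 × 0.672 g H₂O ÷ 18.015 g/mol = 0.07460 mol
mol N = 2 × 0.523 g N₂ ÷ 28.014 g/mol = 0.03734 mol
Divide by the smallest (0.03734 mol): C 1.497, H 1.998, N 1.000
Multiplying each by 2 gives whole numbers: C 2.99, H 4.00, N 2.00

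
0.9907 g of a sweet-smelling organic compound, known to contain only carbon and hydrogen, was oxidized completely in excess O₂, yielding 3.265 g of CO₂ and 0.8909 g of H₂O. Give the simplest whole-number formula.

mol C = 3.265 g CO₂ ÷ 44.009 g/mol = 0.074189 mol
mol H = 2 × 0.8909 g H₂O ÷ 18.015 g/mol = 0.098906 mol
Divide by the smallest (0.074189 mol): C 1.000, H 1.333
Multiplying each by 3 gives whole numbers: C 3.00, H 4.00

C3H4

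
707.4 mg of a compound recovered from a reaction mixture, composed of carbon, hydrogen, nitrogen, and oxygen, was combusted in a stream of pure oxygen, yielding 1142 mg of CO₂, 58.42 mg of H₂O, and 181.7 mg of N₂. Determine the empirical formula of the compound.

mol C = 1.142 g CO₂ ÷ 44.009 g/mol = 0.025949 mol
mol H = 2 × 0.05842 g H₂O ÷ 18.015 g/mol = 0.0064857 mol
mol N = 2 × 0.1817 g N₂ ÷ 28.014 g/mol = 0.012972 mol
mass O = 0.7074 − (0.31168 + 0.0065376 + 0.18170) = 0.20749 g → mol O = 0.20749 ÷ 15.999 = 0.012969 mol
Divide by the smallest (0.0064857 mol): C 4.001, H 1.000, N 2.000, O 2.000

C4HN2O2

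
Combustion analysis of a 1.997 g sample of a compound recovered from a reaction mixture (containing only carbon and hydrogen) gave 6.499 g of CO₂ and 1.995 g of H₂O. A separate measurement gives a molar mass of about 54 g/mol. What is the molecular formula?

mol C = 6.499 g CO₂ ÷ 44.009 g/mol = 0.14767 mol
mol H = 2 × 1.995 g H₂O ÷ 18.015 g/mol = 0.22148 mol
Divide by the smallest (0.14767 mol): C 1.000, H 1.500
Multiplying each by 2 gives whole numbers: C 2.00, H 3.00
Empirical formula: C2H3
Empirical-formula mass = 27.05 g/mol; 54 ÷ 27.05 ≈ 2, so the molecular formula is C4H6.

C4H6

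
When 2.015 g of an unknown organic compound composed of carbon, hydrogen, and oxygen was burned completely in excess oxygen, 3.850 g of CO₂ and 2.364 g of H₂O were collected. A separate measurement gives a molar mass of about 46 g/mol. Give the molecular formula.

C2H6O

mol C = 3.850 g CO₂ ÷ 44.009 g/mol = 0.087482 mol
mol H = 2 × 2.364 g H₂O ÷ 18.015 g/mol = 0.26245 mol
mass O = 2.015 − (1.0507 + 0.26455) = 0.69970 g → mol O = 0.69970 ÷ 15.999 = 0.043734 mol
Divide by the smallest (0.043734 mol): C 2.000, H 6.001, O 1.000
Empirical formula: C2H6O
Empirical-formula mass = 46.07 g/mol; 46 ÷ 46.07 ≈ 1, so the molecular formula is C2H6O.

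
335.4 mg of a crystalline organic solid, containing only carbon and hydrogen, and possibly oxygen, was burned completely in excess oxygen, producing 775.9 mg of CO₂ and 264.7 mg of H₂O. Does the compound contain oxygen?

mol C = 0.7759 g CO₂ ÷ 44.009 g/mol = 0.017630 mol
mol H = 2 × 0.2647 g H₂O ÷ 18.015 g/mol = 0.029387 mol
C and H account for only 0.24138 g of the 0.3354 g sample; the remaining 0.094019 g must be oxygen.

yes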